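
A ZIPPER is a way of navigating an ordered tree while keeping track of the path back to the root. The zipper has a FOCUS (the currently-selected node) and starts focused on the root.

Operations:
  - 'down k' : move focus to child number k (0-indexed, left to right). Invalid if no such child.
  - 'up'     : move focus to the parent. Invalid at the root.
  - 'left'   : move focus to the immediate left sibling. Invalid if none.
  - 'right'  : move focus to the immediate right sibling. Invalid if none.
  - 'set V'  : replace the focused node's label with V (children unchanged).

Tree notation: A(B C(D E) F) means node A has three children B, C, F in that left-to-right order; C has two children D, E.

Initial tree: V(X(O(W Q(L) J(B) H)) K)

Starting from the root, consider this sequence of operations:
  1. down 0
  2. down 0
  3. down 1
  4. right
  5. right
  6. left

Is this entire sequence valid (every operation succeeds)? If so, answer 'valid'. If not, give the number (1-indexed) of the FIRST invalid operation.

Step 1 (down 0): focus=X path=0 depth=1 children=['O'] left=[] right=['K'] parent=V
Step 2 (down 0): focus=O path=0/0 depth=2 children=['W', 'Q', 'J', 'H'] left=[] right=[] parent=X
Step 3 (down 1): focus=Q path=0/0/1 depth=3 children=['L'] left=['W'] right=['J', 'H'] parent=O
Step 4 (right): focus=J path=0/0/2 depth=3 children=['B'] left=['W', 'Q'] right=['H'] parent=O
Step 5 (right): focus=H path=0/0/3 depth=3 children=[] left=['W', 'Q', 'J'] right=[] parent=O
Step 6 (left): focus=J path=0/0/2 depth=3 children=['B'] left=['W', 'Q'] right=['H'] parent=O

Answer: valid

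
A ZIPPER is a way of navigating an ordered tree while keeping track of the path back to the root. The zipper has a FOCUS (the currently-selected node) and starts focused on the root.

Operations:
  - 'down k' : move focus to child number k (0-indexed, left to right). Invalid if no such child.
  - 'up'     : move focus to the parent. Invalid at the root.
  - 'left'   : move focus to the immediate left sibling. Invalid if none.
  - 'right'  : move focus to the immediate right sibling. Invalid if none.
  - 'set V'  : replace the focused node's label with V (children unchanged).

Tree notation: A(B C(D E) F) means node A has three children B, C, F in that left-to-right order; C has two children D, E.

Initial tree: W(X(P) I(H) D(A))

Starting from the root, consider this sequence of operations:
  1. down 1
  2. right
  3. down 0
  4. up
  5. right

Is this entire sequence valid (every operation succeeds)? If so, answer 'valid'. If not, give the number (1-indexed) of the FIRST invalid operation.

Answer: 5

Derivation:
Step 1 (down 1): focus=I path=1 depth=1 children=['H'] left=['X'] right=['D'] parent=W
Step 2 (right): focus=D path=2 depth=1 children=['A'] left=['X', 'I'] right=[] parent=W
Step 3 (down 0): focus=A path=2/0 depth=2 children=[] left=[] right=[] parent=D
Step 4 (up): focus=D path=2 depth=1 children=['A'] left=['X', 'I'] right=[] parent=W
Step 5 (right): INVALID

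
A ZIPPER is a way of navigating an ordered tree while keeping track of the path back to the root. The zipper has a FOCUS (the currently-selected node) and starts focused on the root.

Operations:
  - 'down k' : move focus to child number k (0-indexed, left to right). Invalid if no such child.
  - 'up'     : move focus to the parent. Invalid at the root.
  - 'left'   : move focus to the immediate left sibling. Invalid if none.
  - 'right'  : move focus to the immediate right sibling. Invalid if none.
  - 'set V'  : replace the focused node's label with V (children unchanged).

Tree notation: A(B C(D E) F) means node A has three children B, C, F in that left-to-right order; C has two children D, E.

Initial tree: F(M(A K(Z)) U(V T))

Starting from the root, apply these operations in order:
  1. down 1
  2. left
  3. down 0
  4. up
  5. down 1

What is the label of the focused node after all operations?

Step 1 (down 1): focus=U path=1 depth=1 children=['V', 'T'] left=['M'] right=[] parent=F
Step 2 (left): focus=M path=0 depth=1 children=['A', 'K'] left=[] right=['U'] parent=F
Step 3 (down 0): focus=A path=0/0 depth=2 children=[] left=[] right=['K'] parent=M
Step 4 (up): focus=M path=0 depth=1 children=['A', 'K'] left=[] right=['U'] parent=F
Step 5 (down 1): focus=K path=0/1 depth=2 children=['Z'] left=['A'] right=[] parent=M

Answer: K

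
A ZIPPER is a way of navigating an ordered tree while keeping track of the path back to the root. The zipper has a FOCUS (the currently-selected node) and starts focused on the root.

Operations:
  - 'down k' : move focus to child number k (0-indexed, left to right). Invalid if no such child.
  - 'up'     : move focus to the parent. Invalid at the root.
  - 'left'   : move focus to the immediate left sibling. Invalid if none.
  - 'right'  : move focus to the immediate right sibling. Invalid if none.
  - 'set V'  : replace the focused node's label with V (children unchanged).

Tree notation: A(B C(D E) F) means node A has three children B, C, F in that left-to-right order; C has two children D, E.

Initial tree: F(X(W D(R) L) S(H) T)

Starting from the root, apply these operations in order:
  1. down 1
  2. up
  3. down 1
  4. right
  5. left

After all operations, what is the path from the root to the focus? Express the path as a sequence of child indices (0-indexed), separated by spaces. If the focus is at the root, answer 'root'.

Step 1 (down 1): focus=S path=1 depth=1 children=['H'] left=['X'] right=['T'] parent=F
Step 2 (up): focus=F path=root depth=0 children=['X', 'S', 'T'] (at root)
Step 3 (down 1): focus=S path=1 depth=1 children=['H'] left=['X'] right=['T'] parent=F
Step 4 (right): focus=T path=2 depth=1 children=[] left=['X', 'S'] right=[] parent=F
Step 5 (left): focus=S path=1 depth=1 children=['H'] left=['X'] right=['T'] parent=F

Answer: 1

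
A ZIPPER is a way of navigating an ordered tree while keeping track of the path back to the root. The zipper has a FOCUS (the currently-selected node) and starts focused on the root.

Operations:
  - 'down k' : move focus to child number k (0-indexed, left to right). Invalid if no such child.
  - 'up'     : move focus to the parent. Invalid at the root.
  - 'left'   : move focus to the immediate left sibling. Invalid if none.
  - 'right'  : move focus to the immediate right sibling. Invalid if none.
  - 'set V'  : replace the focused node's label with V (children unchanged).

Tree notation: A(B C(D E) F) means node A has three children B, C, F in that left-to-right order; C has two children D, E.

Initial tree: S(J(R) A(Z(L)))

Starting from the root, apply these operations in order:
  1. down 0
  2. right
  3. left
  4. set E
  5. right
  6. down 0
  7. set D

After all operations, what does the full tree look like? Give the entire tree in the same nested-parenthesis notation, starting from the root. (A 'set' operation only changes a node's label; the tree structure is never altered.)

Step 1 (down 0): focus=J path=0 depth=1 children=['R'] left=[] right=['A'] parent=S
Step 2 (right): focus=A path=1 depth=1 children=['Z'] left=['J'] right=[] parent=S
Step 3 (left): focus=J path=0 depth=1 children=['R'] left=[] right=['A'] parent=S
Step 4 (set E): focus=E path=0 depth=1 children=['R'] left=[] right=['A'] parent=S
Step 5 (right): focus=A path=1 depth=1 children=['Z'] left=['E'] right=[] parent=S
Step 6 (down 0): focus=Z path=1/0 depth=2 children=['L'] left=[] right=[] parent=A
Step 7 (set D): focus=D path=1/0 depth=2 children=['L'] left=[] right=[] parent=A

Answer: S(E(R) A(D(L)))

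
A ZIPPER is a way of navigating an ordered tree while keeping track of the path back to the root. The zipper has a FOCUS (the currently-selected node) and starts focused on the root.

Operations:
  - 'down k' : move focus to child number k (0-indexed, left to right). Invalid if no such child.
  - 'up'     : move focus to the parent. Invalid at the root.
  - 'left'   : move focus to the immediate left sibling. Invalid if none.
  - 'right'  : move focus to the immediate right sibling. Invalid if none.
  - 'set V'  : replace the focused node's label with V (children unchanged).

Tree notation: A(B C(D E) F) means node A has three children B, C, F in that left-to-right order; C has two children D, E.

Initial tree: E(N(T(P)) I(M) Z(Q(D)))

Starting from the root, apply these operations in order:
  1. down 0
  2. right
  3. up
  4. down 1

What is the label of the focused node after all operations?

Step 1 (down 0): focus=N path=0 depth=1 children=['T'] left=[] right=['I', 'Z'] parent=E
Step 2 (right): focus=I path=1 depth=1 children=['M'] left=['N'] right=['Z'] parent=E
Step 3 (up): focus=E path=root depth=0 children=['N', 'I', 'Z'] (at root)
Step 4 (down 1): focus=I path=1 depth=1 children=['M'] left=['N'] right=['Z'] parent=E

Answer: I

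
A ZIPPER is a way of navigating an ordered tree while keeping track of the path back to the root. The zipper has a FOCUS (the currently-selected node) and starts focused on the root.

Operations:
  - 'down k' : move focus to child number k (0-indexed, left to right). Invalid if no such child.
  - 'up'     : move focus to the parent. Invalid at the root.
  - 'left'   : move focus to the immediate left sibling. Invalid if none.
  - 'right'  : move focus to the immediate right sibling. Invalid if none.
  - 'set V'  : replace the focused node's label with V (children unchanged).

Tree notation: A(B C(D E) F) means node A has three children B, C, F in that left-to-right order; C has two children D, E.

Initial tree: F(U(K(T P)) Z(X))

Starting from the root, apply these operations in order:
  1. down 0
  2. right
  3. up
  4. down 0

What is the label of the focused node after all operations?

Answer: U

Derivation:
Step 1 (down 0): focus=U path=0 depth=1 children=['K'] left=[] right=['Z'] parent=F
Step 2 (right): focus=Z path=1 depth=1 children=['X'] left=['U'] right=[] parent=F
Step 3 (up): focus=F path=root depth=0 children=['U', 'Z'] (at root)
Step 4 (down 0): focus=U path=0 depth=1 children=['K'] left=[] right=['Z'] parent=F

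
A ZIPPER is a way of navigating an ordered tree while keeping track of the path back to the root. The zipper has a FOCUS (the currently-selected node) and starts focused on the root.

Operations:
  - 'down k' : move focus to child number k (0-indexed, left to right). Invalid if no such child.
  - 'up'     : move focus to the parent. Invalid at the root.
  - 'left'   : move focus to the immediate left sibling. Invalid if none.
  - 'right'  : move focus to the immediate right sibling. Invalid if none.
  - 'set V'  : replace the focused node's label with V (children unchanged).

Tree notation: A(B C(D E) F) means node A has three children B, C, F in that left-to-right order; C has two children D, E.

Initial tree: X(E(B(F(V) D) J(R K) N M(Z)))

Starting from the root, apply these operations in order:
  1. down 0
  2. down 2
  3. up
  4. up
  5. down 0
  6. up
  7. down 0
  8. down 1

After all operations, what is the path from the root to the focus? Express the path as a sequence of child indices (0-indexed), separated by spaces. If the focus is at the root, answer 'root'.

Answer: 0 1

Derivation:
Step 1 (down 0): focus=E path=0 depth=1 children=['B', 'J', 'N', 'M'] left=[] right=[] parent=X
Step 2 (down 2): focus=N path=0/2 depth=2 children=[] left=['B', 'J'] right=['M'] parent=E
Step 3 (up): focus=E path=0 depth=1 children=['B', 'J', 'N', 'M'] left=[] right=[] parent=X
Step 4 (up): focus=X path=root depth=0 children=['E'] (at root)
Step 5 (down 0): focus=E path=0 depth=1 children=['B', 'J', 'N', 'M'] left=[] right=[] parent=X
Step 6 (up): focus=X path=root depth=0 children=['E'] (at root)
Step 7 (down 0): focus=E path=0 depth=1 children=['B', 'J', 'N', 'M'] left=[] right=[] parent=X
Step 8 (down 1): focus=J path=0/1 depth=2 children=['R', 'K'] left=['B'] right=['N', 'M'] parent=E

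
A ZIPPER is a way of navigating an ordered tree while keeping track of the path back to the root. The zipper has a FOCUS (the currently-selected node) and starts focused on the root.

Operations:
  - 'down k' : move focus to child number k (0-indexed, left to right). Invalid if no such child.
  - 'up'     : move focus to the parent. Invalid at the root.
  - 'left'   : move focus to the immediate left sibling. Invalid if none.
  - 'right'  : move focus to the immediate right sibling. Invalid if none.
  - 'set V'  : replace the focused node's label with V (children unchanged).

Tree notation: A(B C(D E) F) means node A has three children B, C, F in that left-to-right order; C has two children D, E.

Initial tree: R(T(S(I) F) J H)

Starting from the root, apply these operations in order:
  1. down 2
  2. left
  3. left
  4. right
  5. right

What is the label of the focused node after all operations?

Answer: H

Derivation:
Step 1 (down 2): focus=H path=2 depth=1 children=[] left=['T', 'J'] right=[] parent=R
Step 2 (left): focus=J path=1 depth=1 children=[] left=['T'] right=['H'] parent=R
Step 3 (left): focus=T path=0 depth=1 children=['S', 'F'] left=[] right=['J', 'H'] parent=R
Step 4 (right): focus=J path=1 depth=1 children=[] left=['T'] right=['H'] parent=R
Step 5 (right): focus=H path=2 depth=1 children=[] left=['T', 'J'] right=[] parent=R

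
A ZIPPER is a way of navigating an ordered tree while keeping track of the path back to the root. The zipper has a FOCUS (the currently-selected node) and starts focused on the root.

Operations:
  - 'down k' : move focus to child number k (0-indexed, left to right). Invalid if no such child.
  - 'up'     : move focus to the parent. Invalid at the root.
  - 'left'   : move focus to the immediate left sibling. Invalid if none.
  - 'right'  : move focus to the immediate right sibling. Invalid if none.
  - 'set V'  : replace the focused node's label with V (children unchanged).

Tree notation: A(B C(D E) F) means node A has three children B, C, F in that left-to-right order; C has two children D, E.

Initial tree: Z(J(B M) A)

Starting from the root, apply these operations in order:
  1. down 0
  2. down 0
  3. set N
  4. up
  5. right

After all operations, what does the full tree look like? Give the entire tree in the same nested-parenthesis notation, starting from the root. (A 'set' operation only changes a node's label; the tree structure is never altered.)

Step 1 (down 0): focus=J path=0 depth=1 children=['B', 'M'] left=[] right=['A'] parent=Z
Step 2 (down 0): focus=B path=0/0 depth=2 children=[] left=[] right=['M'] parent=J
Step 3 (set N): focus=N path=0/0 depth=2 children=[] left=[] right=['M'] parent=J
Step 4 (up): focus=J path=0 depth=1 children=['N', 'M'] left=[] right=['A'] parent=Z
Step 5 (right): focus=A path=1 depth=1 children=[] left=['J'] right=[] parent=Z

Answer: Z(J(N M) A)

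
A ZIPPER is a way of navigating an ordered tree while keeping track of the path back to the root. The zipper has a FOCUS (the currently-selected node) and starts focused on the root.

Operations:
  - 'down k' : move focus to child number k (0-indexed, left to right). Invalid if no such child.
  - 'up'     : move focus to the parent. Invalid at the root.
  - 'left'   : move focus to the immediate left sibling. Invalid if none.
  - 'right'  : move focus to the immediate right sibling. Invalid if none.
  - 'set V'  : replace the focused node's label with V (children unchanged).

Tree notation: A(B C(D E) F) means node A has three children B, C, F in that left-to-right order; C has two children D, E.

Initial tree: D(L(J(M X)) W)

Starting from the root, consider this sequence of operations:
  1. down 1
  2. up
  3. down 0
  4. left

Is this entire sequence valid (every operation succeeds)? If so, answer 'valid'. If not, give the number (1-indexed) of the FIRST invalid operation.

Answer: 4

Derivation:
Step 1 (down 1): focus=W path=1 depth=1 children=[] left=['L'] right=[] parent=D
Step 2 (up): focus=D path=root depth=0 children=['L', 'W'] (at root)
Step 3 (down 0): focus=L path=0 depth=1 children=['J'] left=[] right=['W'] parent=D
Step 4 (left): INVALID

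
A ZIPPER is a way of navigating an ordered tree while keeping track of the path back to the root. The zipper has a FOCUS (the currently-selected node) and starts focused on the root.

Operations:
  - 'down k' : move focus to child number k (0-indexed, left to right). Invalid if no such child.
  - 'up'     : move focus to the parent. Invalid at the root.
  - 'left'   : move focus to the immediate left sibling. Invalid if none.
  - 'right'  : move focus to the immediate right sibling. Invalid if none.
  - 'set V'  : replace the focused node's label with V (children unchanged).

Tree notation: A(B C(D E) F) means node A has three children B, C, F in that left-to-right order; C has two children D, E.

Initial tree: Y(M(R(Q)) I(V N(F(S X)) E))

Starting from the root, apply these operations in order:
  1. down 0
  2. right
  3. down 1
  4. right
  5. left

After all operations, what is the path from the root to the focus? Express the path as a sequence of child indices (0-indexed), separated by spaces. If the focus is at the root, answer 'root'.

Step 1 (down 0): focus=M path=0 depth=1 children=['R'] left=[] right=['I'] parent=Y
Step 2 (right): focus=I path=1 depth=1 children=['V', 'N', 'E'] left=['M'] right=[] parent=Y
Step 3 (down 1): focus=N path=1/1 depth=2 children=['F'] left=['V'] right=['E'] parent=I
Step 4 (right): focus=E path=1/2 depth=2 children=[] left=['V', 'N'] right=[] parent=I
Step 5 (left): focus=N path=1/1 depth=2 children=['F'] left=['V'] right=['E'] parent=I

Answer: 1 1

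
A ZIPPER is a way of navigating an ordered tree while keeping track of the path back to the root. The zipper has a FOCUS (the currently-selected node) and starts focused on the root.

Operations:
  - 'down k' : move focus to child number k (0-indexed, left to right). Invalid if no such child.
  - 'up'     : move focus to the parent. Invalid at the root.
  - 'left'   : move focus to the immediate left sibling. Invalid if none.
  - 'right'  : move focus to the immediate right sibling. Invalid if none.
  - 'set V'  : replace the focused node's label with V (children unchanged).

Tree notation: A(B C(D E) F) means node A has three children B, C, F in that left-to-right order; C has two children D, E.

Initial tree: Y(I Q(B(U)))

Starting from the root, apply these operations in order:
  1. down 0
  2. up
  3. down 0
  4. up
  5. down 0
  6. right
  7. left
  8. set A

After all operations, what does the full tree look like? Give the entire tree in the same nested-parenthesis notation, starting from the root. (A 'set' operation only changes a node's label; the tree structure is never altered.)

Answer: Y(A Q(B(U)))

Derivation:
Step 1 (down 0): focus=I path=0 depth=1 children=[] left=[] right=['Q'] parent=Y
Step 2 (up): focus=Y path=root depth=0 children=['I', 'Q'] (at root)
Step 3 (down 0): focus=I path=0 depth=1 children=[] left=[] right=['Q'] parent=Y
Step 4 (up): focus=Y path=root depth=0 children=['I', 'Q'] (at root)
Step 5 (down 0): focus=I path=0 depth=1 children=[] left=[] right=['Q'] parent=Y
Step 6 (right): focus=Q path=1 depth=1 children=['B'] left=['I'] right=[] parent=Y
Step 7 (left): focus=I path=0 depth=1 children=[] left=[] right=['Q'] parent=Y
Step 8 (set A): focus=A path=0 depth=1 children=[] left=[] right=['Q'] parent=Y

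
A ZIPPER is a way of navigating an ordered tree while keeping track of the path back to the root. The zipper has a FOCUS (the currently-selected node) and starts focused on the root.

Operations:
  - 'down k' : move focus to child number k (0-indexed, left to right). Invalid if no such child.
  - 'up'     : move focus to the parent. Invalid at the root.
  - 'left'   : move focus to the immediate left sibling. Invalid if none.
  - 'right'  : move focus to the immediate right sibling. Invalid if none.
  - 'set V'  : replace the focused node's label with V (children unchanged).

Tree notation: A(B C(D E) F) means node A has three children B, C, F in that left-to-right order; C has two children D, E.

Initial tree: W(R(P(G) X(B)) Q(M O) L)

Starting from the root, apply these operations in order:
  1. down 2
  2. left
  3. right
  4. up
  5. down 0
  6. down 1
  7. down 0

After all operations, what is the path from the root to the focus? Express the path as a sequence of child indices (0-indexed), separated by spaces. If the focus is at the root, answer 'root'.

Step 1 (down 2): focus=L path=2 depth=1 children=[] left=['R', 'Q'] right=[] parent=W
Step 2 (left): focus=Q path=1 depth=1 children=['M', 'O'] left=['R'] right=['L'] parent=W
Step 3 (right): focus=L path=2 depth=1 children=[] left=['R', 'Q'] right=[] parent=W
Step 4 (up): focus=W path=root depth=0 children=['R', 'Q', 'L'] (at root)
Step 5 (down 0): focus=R path=0 depth=1 children=['P', 'X'] left=[] right=['Q', 'L'] parent=W
Step 6 (down 1): focus=X path=0/1 depth=2 children=['B'] left=['P'] right=[] parent=R
Step 7 (down 0): focus=B path=0/1/0 depth=3 children=[] left=[] right=[] parent=X

Answer: 0 1 0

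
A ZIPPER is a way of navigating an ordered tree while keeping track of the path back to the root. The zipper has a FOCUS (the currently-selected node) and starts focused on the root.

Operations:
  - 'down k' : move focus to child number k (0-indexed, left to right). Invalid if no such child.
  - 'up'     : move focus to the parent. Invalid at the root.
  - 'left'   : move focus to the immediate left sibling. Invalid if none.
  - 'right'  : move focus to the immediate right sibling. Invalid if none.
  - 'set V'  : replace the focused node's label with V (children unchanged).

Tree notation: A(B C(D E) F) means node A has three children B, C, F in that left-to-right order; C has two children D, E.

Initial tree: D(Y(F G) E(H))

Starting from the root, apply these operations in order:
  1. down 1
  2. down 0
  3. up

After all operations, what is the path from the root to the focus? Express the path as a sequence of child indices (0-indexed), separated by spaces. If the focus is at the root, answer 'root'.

Step 1 (down 1): focus=E path=1 depth=1 children=['H'] left=['Y'] right=[] parent=D
Step 2 (down 0): focus=H path=1/0 depth=2 children=[] left=[] right=[] parent=E
Step 3 (up): focus=E path=1 depth=1 children=['H'] left=['Y'] right=[] parent=D

Answer: 1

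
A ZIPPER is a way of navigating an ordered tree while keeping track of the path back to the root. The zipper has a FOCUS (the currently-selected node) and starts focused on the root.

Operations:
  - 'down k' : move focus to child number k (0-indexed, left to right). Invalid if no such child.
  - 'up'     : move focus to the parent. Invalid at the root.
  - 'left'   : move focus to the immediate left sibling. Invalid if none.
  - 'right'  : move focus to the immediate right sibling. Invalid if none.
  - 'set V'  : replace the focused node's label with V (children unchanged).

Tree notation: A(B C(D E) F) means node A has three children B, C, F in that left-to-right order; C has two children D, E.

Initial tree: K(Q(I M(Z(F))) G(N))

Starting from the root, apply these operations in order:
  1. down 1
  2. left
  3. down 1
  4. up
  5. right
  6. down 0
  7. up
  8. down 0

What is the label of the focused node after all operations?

Step 1 (down 1): focus=G path=1 depth=1 children=['N'] left=['Q'] right=[] parent=K
Step 2 (left): focus=Q path=0 depth=1 children=['I', 'M'] left=[] right=['G'] parent=K
Step 3 (down 1): focus=M path=0/1 depth=2 children=['Z'] left=['I'] right=[] parent=Q
Step 4 (up): focus=Q path=0 depth=1 children=['I', 'M'] left=[] right=['G'] parent=K
Step 5 (right): focus=G path=1 depth=1 children=['N'] left=['Q'] right=[] parent=K
Step 6 (down 0): focus=N path=1/0 depth=2 children=[] left=[] right=[] parent=G
Step 7 (up): focus=G path=1 depth=1 children=['N'] left=['Q'] right=[] parent=K
Step 8 (down 0): focus=N path=1/0 depth=2 children=[] left=[] right=[] parent=G

Answer: N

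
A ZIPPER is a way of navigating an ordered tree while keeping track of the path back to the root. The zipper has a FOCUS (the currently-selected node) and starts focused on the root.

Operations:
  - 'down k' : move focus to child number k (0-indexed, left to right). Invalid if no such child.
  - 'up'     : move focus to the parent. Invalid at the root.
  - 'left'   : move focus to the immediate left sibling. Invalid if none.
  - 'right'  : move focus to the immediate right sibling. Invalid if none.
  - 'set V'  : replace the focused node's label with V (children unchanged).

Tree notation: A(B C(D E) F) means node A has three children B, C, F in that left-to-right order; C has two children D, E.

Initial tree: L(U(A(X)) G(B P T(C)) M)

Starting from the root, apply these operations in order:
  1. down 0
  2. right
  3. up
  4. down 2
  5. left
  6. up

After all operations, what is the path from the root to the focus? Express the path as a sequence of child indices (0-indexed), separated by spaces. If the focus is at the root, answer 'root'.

Answer: root

Derivation:
Step 1 (down 0): focus=U path=0 depth=1 children=['A'] left=[] right=['G', 'M'] parent=L
Step 2 (right): focus=G path=1 depth=1 children=['B', 'P', 'T'] left=['U'] right=['M'] parent=L
Step 3 (up): focus=L path=root depth=0 children=['U', 'G', 'M'] (at root)
Step 4 (down 2): focus=M path=2 depth=1 children=[] left=['U', 'G'] right=[] parent=L
Step 5 (left): focus=G path=1 depth=1 children=['B', 'P', 'T'] left=['U'] right=['M'] parent=L
Step 6 (up): focus=L path=root depth=0 children=['U', 'G', 'M'] (at root)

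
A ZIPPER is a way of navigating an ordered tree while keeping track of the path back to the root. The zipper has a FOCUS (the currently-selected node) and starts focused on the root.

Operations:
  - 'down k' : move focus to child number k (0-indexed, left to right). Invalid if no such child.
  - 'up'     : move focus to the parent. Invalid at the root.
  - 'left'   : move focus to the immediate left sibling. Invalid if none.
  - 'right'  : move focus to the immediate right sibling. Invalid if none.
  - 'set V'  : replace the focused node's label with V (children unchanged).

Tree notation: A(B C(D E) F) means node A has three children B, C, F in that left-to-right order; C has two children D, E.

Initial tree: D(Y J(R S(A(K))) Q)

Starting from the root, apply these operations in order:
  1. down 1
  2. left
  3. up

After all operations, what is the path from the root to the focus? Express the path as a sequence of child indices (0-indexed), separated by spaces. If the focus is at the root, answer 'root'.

Step 1 (down 1): focus=J path=1 depth=1 children=['R', 'S'] left=['Y'] right=['Q'] parent=D
Step 2 (left): focus=Y path=0 depth=1 children=[] left=[] right=['J', 'Q'] parent=D
Step 3 (up): focus=D path=root depth=0 children=['Y', 'J', 'Q'] (at root)

Answer: root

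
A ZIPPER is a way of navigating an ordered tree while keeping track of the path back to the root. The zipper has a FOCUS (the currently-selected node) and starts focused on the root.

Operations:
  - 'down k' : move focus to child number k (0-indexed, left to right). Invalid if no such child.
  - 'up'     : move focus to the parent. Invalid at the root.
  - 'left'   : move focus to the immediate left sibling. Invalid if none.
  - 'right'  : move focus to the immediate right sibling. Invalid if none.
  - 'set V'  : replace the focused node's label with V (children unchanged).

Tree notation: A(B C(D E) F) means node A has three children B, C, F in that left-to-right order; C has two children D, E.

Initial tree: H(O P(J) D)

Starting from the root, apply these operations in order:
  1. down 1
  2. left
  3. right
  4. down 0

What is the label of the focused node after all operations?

Answer: J

Derivation:
Step 1 (down 1): focus=P path=1 depth=1 children=['J'] left=['O'] right=['D'] parent=H
Step 2 (left): focus=O path=0 depth=1 children=[] left=[] right=['P', 'D'] parent=H
Step 3 (right): focus=P path=1 depth=1 children=['J'] left=['O'] right=['D'] parent=H
Step 4 (down 0): focus=J path=1/0 depth=2 children=[] left=[] right=[] parent=P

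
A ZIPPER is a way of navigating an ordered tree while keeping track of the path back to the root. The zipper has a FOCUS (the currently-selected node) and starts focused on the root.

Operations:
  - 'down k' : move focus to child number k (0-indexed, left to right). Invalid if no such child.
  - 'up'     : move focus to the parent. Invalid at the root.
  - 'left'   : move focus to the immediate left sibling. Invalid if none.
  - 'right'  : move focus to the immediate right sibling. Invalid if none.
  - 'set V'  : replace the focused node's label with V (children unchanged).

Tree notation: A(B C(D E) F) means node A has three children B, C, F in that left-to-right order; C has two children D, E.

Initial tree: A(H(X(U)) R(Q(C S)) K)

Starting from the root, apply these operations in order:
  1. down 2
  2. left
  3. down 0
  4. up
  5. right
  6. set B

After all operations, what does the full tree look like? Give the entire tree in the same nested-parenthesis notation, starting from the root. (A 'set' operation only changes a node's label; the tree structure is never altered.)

Answer: A(H(X(U)) R(Q(C S)) B)

Derivation:
Step 1 (down 2): focus=K path=2 depth=1 children=[] left=['H', 'R'] right=[] parent=A
Step 2 (left): focus=R path=1 depth=1 children=['Q'] left=['H'] right=['K'] parent=A
Step 3 (down 0): focus=Q path=1/0 depth=2 children=['C', 'S'] left=[] right=[] parent=R
Step 4 (up): focus=R path=1 depth=1 children=['Q'] left=['H'] right=['K'] parent=A
Step 5 (right): focus=K path=2 depth=1 children=[] left=['H', 'R'] right=[] parent=A
Step 6 (set B): focus=B path=2 depth=1 children=[] left=['H', 'R'] right=[] parent=A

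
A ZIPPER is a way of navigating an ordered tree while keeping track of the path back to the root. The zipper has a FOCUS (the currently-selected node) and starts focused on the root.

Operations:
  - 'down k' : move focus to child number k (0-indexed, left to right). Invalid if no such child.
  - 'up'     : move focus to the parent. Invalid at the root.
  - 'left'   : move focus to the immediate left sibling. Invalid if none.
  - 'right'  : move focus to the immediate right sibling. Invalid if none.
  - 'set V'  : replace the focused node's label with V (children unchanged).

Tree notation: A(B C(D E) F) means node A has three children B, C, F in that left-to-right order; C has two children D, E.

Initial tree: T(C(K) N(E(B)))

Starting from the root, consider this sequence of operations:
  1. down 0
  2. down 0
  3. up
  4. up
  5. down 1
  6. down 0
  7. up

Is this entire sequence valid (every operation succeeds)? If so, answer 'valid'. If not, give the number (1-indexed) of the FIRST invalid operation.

Step 1 (down 0): focus=C path=0 depth=1 children=['K'] left=[] right=['N'] parent=T
Step 2 (down 0): focus=K path=0/0 depth=2 children=[] left=[] right=[] parent=C
Step 3 (up): focus=C path=0 depth=1 children=['K'] left=[] right=['N'] parent=T
Step 4 (up): focus=T path=root depth=0 children=['C', 'N'] (at root)
Step 5 (down 1): focus=N path=1 depth=1 children=['E'] left=['C'] right=[] parent=T
Step 6 (down 0): focus=E path=1/0 depth=2 children=['B'] left=[] right=[] parent=N
Step 7 (up): focus=N path=1 depth=1 children=['E'] left=['C'] right=[] parent=T

Answer: valid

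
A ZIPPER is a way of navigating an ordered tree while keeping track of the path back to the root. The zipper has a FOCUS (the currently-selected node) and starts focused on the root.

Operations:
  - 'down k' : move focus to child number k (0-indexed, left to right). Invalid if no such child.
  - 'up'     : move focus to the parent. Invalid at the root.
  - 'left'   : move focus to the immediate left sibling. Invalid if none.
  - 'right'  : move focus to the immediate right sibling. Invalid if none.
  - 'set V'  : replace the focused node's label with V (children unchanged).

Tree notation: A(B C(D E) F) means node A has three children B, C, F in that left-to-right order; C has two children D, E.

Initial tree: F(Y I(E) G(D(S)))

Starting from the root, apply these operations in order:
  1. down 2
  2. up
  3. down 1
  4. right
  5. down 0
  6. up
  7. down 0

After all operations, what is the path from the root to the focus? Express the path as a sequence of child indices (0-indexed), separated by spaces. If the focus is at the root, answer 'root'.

Answer: 2 0

Derivation:
Step 1 (down 2): focus=G path=2 depth=1 children=['D'] left=['Y', 'I'] right=[] parent=F
Step 2 (up): focus=F path=root depth=0 children=['Y', 'I', 'G'] (at root)
Step 3 (down 1): focus=I path=1 depth=1 children=['E'] left=['Y'] right=['G'] parent=F
Step 4 (right): focus=G path=2 depth=1 children=['D'] left=['Y', 'I'] right=[] parent=F
Step 5 (down 0): focus=D path=2/0 depth=2 children=['S'] left=[] right=[] parent=G
Step 6 (up): focus=G path=2 depth=1 children=['D'] left=['Y', 'I'] right=[] parent=F
Step 7 (down 0): focus=D path=2/0 depth=2 children=['S'] left=[] right=[] parent=G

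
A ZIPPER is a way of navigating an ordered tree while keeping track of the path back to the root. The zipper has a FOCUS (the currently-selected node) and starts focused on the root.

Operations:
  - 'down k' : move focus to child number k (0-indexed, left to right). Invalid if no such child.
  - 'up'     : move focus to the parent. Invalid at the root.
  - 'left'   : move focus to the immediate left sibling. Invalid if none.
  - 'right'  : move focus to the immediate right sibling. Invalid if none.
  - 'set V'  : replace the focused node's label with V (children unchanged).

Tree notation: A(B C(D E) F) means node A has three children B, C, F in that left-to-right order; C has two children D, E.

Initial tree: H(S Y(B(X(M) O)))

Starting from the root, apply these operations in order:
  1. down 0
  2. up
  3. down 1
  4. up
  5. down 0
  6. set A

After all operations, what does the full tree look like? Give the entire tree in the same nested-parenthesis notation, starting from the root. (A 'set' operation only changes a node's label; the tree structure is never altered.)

Answer: H(A Y(B(X(M) O)))

Derivation:
Step 1 (down 0): focus=S path=0 depth=1 children=[] left=[] right=['Y'] parent=H
Step 2 (up): focus=H path=root depth=0 children=['S', 'Y'] (at root)
Step 3 (down 1): focus=Y path=1 depth=1 children=['B'] left=['S'] right=[] parent=H
Step 4 (up): focus=H path=root depth=0 children=['S', 'Y'] (at root)
Step 5 (down 0): focus=S path=0 depth=1 children=[] left=[] right=['Y'] parent=H
Step 6 (set A): focus=A path=0 depth=1 children=[] left=[] right=['Y'] parent=H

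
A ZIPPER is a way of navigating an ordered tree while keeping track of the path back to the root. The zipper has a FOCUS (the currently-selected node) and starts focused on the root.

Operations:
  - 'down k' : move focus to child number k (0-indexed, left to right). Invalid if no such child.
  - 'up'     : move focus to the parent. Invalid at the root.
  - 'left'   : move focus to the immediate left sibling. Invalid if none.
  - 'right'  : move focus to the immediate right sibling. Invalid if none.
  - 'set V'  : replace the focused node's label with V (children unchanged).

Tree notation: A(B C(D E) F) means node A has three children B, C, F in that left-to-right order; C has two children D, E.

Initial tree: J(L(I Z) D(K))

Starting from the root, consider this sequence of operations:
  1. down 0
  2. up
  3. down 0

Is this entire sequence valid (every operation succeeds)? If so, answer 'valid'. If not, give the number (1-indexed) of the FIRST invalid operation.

Answer: valid

Derivation:
Step 1 (down 0): focus=L path=0 depth=1 children=['I', 'Z'] left=[] right=['D'] parent=J
Step 2 (up): focus=J path=root depth=0 children=['L', 'D'] (at root)
Step 3 (down 0): focus=L path=0 depth=1 children=['I', 'Z'] left=[] right=['D'] parent=J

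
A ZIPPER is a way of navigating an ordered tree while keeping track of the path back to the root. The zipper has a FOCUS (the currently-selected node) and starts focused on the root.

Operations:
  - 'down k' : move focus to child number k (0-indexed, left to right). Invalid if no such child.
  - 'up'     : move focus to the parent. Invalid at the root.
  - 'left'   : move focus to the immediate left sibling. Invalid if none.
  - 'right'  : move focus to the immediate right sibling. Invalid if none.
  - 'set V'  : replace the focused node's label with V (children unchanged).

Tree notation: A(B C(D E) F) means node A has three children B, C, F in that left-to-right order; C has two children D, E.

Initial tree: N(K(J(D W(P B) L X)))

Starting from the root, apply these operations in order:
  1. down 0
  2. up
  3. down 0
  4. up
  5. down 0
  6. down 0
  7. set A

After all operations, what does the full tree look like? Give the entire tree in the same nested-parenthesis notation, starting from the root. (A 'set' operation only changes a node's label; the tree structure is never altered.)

Step 1 (down 0): focus=K path=0 depth=1 children=['J'] left=[] right=[] parent=N
Step 2 (up): focus=N path=root depth=0 children=['K'] (at root)
Step 3 (down 0): focus=K path=0 depth=1 children=['J'] left=[] right=[] parent=N
Step 4 (up): focus=N path=root depth=0 children=['K'] (at root)
Step 5 (down 0): focus=K path=0 depth=1 children=['J'] left=[] right=[] parent=N
Step 6 (down 0): focus=J path=0/0 depth=2 children=['D', 'W', 'L', 'X'] left=[] right=[] parent=K
Step 7 (set A): focus=A path=0/0 depth=2 children=['D', 'W', 'L', 'X'] left=[] right=[] parent=K

Answer: N(K(A(D W(P B) L X)))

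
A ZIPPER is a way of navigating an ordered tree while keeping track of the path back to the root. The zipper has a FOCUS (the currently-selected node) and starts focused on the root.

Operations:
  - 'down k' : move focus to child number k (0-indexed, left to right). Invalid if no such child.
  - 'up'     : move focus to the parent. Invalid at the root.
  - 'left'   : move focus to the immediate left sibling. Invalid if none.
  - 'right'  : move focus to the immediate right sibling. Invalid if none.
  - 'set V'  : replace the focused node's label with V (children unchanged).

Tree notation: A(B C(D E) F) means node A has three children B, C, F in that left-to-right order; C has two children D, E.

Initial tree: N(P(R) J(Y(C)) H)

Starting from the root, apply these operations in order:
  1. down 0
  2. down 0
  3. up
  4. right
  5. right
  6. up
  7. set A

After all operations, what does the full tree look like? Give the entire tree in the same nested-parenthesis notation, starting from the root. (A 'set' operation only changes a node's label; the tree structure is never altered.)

Answer: A(P(R) J(Y(C)) H)

Derivation:
Step 1 (down 0): focus=P path=0 depth=1 children=['R'] left=[] right=['J', 'H'] parent=N
Step 2 (down 0): focus=R path=0/0 depth=2 children=[] left=[] right=[] parent=P
Step 3 (up): focus=P path=0 depth=1 children=['R'] left=[] right=['J', 'H'] parent=N
Step 4 (right): focus=J path=1 depth=1 children=['Y'] left=['P'] right=['H'] parent=N
Step 5 (right): focus=H path=2 depth=1 children=[] left=['P', 'J'] right=[] parent=N
Step 6 (up): focus=N path=root depth=0 children=['P', 'J', 'H'] (at root)
Step 7 (set A): focus=A path=root depth=0 children=['P', 'J', 'H'] (at root)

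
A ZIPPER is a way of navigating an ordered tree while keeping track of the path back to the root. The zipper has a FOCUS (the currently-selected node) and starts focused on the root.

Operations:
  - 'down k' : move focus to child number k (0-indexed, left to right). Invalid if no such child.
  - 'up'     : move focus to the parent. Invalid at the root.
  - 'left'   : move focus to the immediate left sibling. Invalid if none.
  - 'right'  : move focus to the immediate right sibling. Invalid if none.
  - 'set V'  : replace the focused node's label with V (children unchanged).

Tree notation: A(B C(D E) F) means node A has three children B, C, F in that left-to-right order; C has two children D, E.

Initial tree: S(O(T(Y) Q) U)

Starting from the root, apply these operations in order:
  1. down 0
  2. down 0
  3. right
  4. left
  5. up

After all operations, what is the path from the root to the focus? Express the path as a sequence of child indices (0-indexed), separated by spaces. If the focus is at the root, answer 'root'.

Answer: 0

Derivation:
Step 1 (down 0): focus=O path=0 depth=1 children=['T', 'Q'] left=[] right=['U'] parent=S
Step 2 (down 0): focus=T path=0/0 depth=2 children=['Y'] left=[] right=['Q'] parent=O
Step 3 (right): focus=Q path=0/1 depth=2 children=[] left=['T'] right=[] parent=O
Step 4 (left): focus=T path=0/0 depth=2 children=['Y'] left=[] right=['Q'] parent=O
Step 5 (up): focus=O path=0 depth=1 children=['T', 'Q'] left=[] right=['U'] parent=S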